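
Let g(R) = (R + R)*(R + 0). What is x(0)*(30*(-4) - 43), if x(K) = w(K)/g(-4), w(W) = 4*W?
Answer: 0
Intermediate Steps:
g(R) = 2*R² (g(R) = (2*R)*R = 2*R²)
x(K) = K/8 (x(K) = (4*K)/((2*(-4)²)) = (4*K)/((2*16)) = (4*K)/32 = (4*K)*(1/32) = K/8)
x(0)*(30*(-4) - 43) = ((⅛)*0)*(30*(-4) - 43) = 0*(-120 - 43) = 0*(-163) = 0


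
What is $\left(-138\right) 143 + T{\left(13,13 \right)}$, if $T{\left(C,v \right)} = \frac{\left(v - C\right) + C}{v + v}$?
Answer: $- \frac{39467}{2} \approx -19734.0$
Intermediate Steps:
$T{\left(C,v \right)} = \frac{1}{2}$ ($T{\left(C,v \right)} = \frac{v}{2 v} = v \frac{1}{2 v} = \frac{1}{2}$)
$\left(-138\right) 143 + T{\left(13,13 \right)} = \left(-138\right) 143 + \frac{1}{2} = -19734 + \frac{1}{2} = - \frac{39467}{2}$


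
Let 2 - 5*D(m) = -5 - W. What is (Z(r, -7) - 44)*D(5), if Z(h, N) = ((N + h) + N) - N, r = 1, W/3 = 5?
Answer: -220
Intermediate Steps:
W = 15 (W = 3*5 = 15)
Z(h, N) = N + h (Z(h, N) = (h + 2*N) - N = N + h)
D(m) = 22/5 (D(m) = ⅖ - (-5 - 1*15)/5 = ⅖ - (-5 - 15)/5 = ⅖ - ⅕*(-20) = ⅖ + 4 = 22/5)
(Z(r, -7) - 44)*D(5) = ((-7 + 1) - 44)*(22/5) = (-6 - 44)*(22/5) = -50*22/5 = -220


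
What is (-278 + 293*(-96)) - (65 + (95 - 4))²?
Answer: -52742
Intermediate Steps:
(-278 + 293*(-96)) - (65 + (95 - 4))² = (-278 - 28128) - (65 + 91)² = -28406 - 1*156² = -28406 - 1*24336 = -28406 - 24336 = -52742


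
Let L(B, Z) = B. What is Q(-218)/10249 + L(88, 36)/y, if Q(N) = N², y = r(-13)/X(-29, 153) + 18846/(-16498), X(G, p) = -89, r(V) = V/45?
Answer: -14004135171184/192844558811 ≈ -72.619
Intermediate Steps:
r(V) = V/45 (r(V) = V*(1/45) = V/45)
y = -37631878/33037245 (y = ((1/45)*(-13))/(-89) + 18846/(-16498) = -13/45*(-1/89) + 18846*(-1/16498) = 13/4005 - 9423/8249 = -37631878/33037245 ≈ -1.1391)
Q(-218)/10249 + L(88, 36)/y = (-218)²/10249 + 88/(-37631878/33037245) = 47524*(1/10249) + 88*(-33037245/37631878) = 47524/10249 - 1453638780/18815939 = -14004135171184/192844558811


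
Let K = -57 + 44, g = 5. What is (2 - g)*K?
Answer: 39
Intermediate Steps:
K = -13
(2 - g)*K = (2 - 1*5)*(-13) = (2 - 5)*(-13) = -3*(-13) = 39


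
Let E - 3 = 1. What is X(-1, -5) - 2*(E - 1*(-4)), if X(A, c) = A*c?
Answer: -11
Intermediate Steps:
E = 4 (E = 3 + 1 = 4)
X(-1, -5) - 2*(E - 1*(-4)) = -1*(-5) - 2*(4 - 1*(-4)) = 5 - 2*(4 + 4) = 5 - 2*8 = 5 - 16 = -11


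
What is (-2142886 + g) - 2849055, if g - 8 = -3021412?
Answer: -8013345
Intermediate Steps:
g = -3021404 (g = 8 - 3021412 = -3021404)
(-2142886 + g) - 2849055 = (-2142886 - 3021404) - 2849055 = -5164290 - 2849055 = -8013345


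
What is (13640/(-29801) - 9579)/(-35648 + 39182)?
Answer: -9208949/3397314 ≈ -2.7107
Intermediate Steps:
(13640/(-29801) - 9579)/(-35648 + 39182) = (13640*(-1/29801) - 9579)/3534 = (-13640/29801 - 9579)*(1/3534) = -285477419/29801*1/3534 = -9208949/3397314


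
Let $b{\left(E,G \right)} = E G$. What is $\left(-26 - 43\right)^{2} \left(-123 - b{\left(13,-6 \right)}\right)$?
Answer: $-214245$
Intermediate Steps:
$\left(-26 - 43\right)^{2} \left(-123 - b{\left(13,-6 \right)}\right) = \left(-26 - 43\right)^{2} \left(-123 - 13 \left(-6\right)\right) = \left(-69\right)^{2} \left(-123 - -78\right) = 4761 \left(-123 + 78\right) = 4761 \left(-45\right) = -214245$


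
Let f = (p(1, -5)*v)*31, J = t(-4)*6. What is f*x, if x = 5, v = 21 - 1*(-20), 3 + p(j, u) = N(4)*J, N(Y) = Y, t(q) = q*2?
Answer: -1239225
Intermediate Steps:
t(q) = 2*q
J = -48 (J = (2*(-4))*6 = -8*6 = -48)
p(j, u) = -195 (p(j, u) = -3 + 4*(-48) = -3 - 192 = -195)
v = 41 (v = 21 + 20 = 41)
f = -247845 (f = -195*41*31 = -7995*31 = -247845)
f*x = -247845*5 = -1239225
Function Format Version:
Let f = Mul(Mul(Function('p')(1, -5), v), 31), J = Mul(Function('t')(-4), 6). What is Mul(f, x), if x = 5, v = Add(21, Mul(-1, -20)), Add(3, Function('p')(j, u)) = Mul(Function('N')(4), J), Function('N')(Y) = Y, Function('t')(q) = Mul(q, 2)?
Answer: -1239225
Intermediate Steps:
Function('t')(q) = Mul(2, q)
J = -48 (J = Mul(Mul(2, -4), 6) = Mul(-8, 6) = -48)
Function('p')(j, u) = -195 (Function('p')(j, u) = Add(-3, Mul(4, -48)) = Add(-3, -192) = -195)
v = 41 (v = Add(21, 20) = 41)
f = -247845 (f = Mul(Mul(-195, 41), 31) = Mul(-7995, 31) = -247845)
Mul(f, x) = Mul(-247845, 5) = -1239225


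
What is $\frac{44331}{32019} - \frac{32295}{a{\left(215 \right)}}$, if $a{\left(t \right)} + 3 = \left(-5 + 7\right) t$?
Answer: $- \frac{338374756}{4557371} \approx -74.248$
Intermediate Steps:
$a{\left(t \right)} = -3 + 2 t$ ($a{\left(t \right)} = -3 + \left(-5 + 7\right) t = -3 + 2 t$)
$\frac{44331}{32019} - \frac{32295}{a{\left(215 \right)}} = \frac{44331}{32019} - \frac{32295}{-3 + 2 \cdot 215} = 44331 \cdot \frac{1}{32019} - \frac{32295}{-3 + 430} = \frac{14777}{10673} - \frac{32295}{427} = - \frac{338374756}{4557371}$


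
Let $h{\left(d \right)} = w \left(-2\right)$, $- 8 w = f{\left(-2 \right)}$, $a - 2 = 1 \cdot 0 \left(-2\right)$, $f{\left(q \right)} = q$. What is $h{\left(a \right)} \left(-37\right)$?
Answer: $\frac{37}{2} \approx 18.5$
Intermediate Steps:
$a = 2$ ($a = 2 + 1 \cdot 0 \left(-2\right) = 2 + 0 \left(-2\right) = 2 + 0 = 2$)
$w = \frac{1}{4}$ ($w = \left(- \frac{1}{8}\right) \left(-2\right) = \frac{1}{4} \approx 0.25$)
$h{\left(d \right)} = - \frac{1}{2}$ ($h{\left(d \right)} = \frac{1}{4} \left(-2\right) = - \frac{1}{2}$)
$h{\left(a \right)} \left(-37\right) = \left(- \frac{1}{2}\right) \left(-37\right) = \frac{37}{2}$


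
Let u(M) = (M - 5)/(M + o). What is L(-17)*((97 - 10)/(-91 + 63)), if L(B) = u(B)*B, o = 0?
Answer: 957/14 ≈ 68.357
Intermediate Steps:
u(M) = (-5 + M)/M (u(M) = (M - 5)/(M + 0) = (-5 + M)/M)
L(B) = -5 + B (L(B) = ((-5 + B)/B)*B = -5 + B)
L(-17)*((97 - 10)/(-91 + 63)) = (-5 - 17)*((97 - 10)/(-91 + 63)) = -1914/(-28) = -1914*(-1)/28 = -22*(-87/28) = 957/14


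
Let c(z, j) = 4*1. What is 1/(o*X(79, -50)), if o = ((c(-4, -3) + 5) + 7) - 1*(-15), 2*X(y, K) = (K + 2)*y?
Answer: -1/58776 ≈ -1.7014e-5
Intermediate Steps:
c(z, j) = 4
X(y, K) = y*(2 + K)/2 (X(y, K) = ((K + 2)*y)/2 = ((2 + K)*y)/2 = (y*(2 + K))/2 = y*(2 + K)/2)
o = 31 (o = ((4 + 5) + 7) - 1*(-15) = (9 + 7) + 15 = 16 + 15 = 31)
1/(o*X(79, -50)) = 1/(31*((½)*79*(2 - 50))) = 1/(31*((½)*79*(-48))) = 1/(31*(-1896)) = 1/(-58776) = -1/58776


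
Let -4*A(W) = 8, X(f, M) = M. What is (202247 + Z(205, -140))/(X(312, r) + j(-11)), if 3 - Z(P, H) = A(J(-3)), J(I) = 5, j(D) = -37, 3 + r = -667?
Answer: -202252/707 ≈ -286.07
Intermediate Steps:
r = -670 (r = -3 - 667 = -670)
A(W) = -2 (A(W) = -1/4*8 = -2)
Z(P, H) = 5 (Z(P, H) = 3 - 1*(-2) = 3 + 2 = 5)
(202247 + Z(205, -140))/(X(312, r) + j(-11)) = (202247 + 5)/(-670 - 37) = 202252/(-707) = 202252*(-1/707) = -202252/707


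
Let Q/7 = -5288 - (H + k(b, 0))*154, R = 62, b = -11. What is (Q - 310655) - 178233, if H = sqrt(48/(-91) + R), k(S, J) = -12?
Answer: -512968 - 154*sqrt(509054)/13 ≈ -5.2142e+5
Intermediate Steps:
H = sqrt(509054)/91 (H = sqrt(48/(-91) + 62) = sqrt(48*(-1/91) + 62) = sqrt(-48/91 + 62) = sqrt(5594/91) = sqrt(509054)/91 ≈ 7.8404)
Q = -24080 - 154*sqrt(509054)/13 (Q = 7*(-5288 - (sqrt(509054)/91 - 12)*154) = 7*(-5288 - (-12 + sqrt(509054)/91)*154) = 7*(-5288 - (-1848 + 22*sqrt(509054)/13)) = 7*(-5288 + (1848 - 22*sqrt(509054)/13)) = 7*(-3440 - 22*sqrt(509054)/13) = -24080 - 154*sqrt(509054)/13 ≈ -32532.)
(Q - 310655) - 178233 = ((-24080 - 154*sqrt(509054)/13) - 310655) - 178233 = (-334735 - 154*sqrt(509054)/13) - 178233 = -512968 - 154*sqrt(509054)/13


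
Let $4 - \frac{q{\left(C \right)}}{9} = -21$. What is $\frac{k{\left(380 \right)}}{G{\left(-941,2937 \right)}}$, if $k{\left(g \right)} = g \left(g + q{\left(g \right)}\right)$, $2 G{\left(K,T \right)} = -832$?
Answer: $- \frac{57475}{104} \approx -552.64$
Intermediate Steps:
$q{\left(C \right)} = 225$ ($q{\left(C \right)} = 36 - -189 = 36 + 189 = 225$)
$G{\left(K,T \right)} = -416$ ($G{\left(K,T \right)} = \frac{1}{2} \left(-832\right) = -416$)
$k{\left(g \right)} = g \left(225 + g\right)$ ($k{\left(g \right)} = g \left(g + 225\right) = g \left(225 + g\right)$)
$\frac{k{\left(380 \right)}}{G{\left(-941,2937 \right)}} = \frac{380 \left(225 + 380\right)}{-416} = 380 \cdot 605 \left(- \frac{1}{416}\right) = 229900 \left(- \frac{1}{416}\right) = - \frac{57475}{104}$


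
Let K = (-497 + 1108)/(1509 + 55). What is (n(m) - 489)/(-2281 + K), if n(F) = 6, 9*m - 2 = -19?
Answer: 755412/3566873 ≈ 0.21179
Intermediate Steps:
m = -17/9 (m = 2/9 + (⅑)*(-19) = 2/9 - 19/9 = -17/9 ≈ -1.8889)
K = 611/1564 ≈ 0.39067
(n(m) - 489)/(-2281 + K) = (6 - 489)/(-2281 + 611/1564) = -483/(-3566873/1564) = -483*(-1564/3566873) = 755412/3566873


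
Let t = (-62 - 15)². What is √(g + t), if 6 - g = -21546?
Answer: √27481 ≈ 165.77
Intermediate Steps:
g = 21552 (g = 6 - 1*(-21546) = 6 + 21546 = 21552)
t = 5929 (t = (-77)² = 5929)
√(g + t) = √(21552 + 5929) = √27481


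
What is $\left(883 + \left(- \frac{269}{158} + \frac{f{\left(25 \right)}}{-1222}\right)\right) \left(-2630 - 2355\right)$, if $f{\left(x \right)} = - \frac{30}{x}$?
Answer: $- \frac{424117767153}{96538} \approx -4.3933 \cdot 10^{6}$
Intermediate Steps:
$\left(883 + \left(- \frac{269}{158} + \frac{f{\left(25 \right)}}{-1222}\right)\right) \left(-2630 - 2355\right) = \left(883 - \left(\frac{269}{158} - \frac{\left(-30\right) \frac{1}{25}}{-1222}\right)\right) \left(-2630 - 2355\right) = \left(883 - \left(\frac{269}{158} - \left(-30\right) \frac{1}{25} \left(- \frac{1}{1222}\right)\right)\right) \left(-4985\right) = \left(883 - \frac{821321}{482690}\right) \left(-4985\right) = \frac{425393949}{482690} \left(-4985\right) = - \frac{424117767153}{96538}$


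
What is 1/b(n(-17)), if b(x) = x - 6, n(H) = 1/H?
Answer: -17/103 ≈ -0.16505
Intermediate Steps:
b(x) = -6 + x
1/b(n(-17)) = 1/(-6 + 1/(-17)) = 1/(-6 - 1/17) = 1/(-103/17) = -17/103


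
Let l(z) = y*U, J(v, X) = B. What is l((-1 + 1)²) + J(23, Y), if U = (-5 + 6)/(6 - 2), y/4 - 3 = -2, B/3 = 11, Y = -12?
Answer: 34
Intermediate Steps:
B = 33 (B = 3*11 = 33)
J(v, X) = 33
y = 4 (y = 12 + 4*(-2) = 12 - 8 = 4)
U = ¼ (U = 1/4 = 1*(¼) = ¼ ≈ 0.25000)
l(z) = 1 (l(z) = 4*(¼) = 1)
l((-1 + 1)²) + J(23, Y) = 1 + 33 = 34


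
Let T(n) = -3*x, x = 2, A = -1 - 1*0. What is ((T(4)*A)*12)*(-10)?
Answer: -720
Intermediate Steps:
A = -1 (A = -1 + 0 = -1)
T(n) = -6 (T(n) = -3*2 = -6)
((T(4)*A)*12)*(-10) = (-6*(-1)*12)*(-10) = (6*12)*(-10) = 72*(-10) = -720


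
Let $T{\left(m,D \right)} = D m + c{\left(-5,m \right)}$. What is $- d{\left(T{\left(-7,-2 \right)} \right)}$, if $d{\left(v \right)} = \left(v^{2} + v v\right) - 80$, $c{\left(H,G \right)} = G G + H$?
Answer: $-6648$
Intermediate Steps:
$c{\left(H,G \right)} = H + G^{2}$ ($c{\left(H,G \right)} = G^{2} + H = H + G^{2}$)
$T{\left(m,D \right)} = -5 + m^{2} + D m$ ($T{\left(m,D \right)} = D m + \left(-5 + m^{2}\right) = -5 + m^{2} + D m$)
$d{\left(v \right)} = -80 + 2 v^{2}$ ($d{\left(v \right)} = \left(v^{2} + v^{2}\right) - 80 = 2 v^{2} - 80 = -80 + 2 v^{2}$)
$- d{\left(T{\left(-7,-2 \right)} \right)} = - (-80 + 2 \left(-5 + \left(-7\right)^{2} - -14\right)^{2}) = - (-80 + 2 \left(-5 + 49 + 14\right)^{2}) = - (-80 + 2 \cdot 58^{2}) = - (-80 + 2 \cdot 3364) = - (-80 + 6728) = \left(-1\right) 6648 = -6648$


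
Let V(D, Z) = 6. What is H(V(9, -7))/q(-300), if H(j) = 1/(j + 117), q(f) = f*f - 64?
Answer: 1/11062128 ≈ 9.0399e-8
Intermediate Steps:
q(f) = -64 + f**2 (q(f) = f**2 - 64 = -64 + f**2)
H(j) = 1/(117 + j)
H(V(9, -7))/q(-300) = 1/((117 + 6)*(-64 + (-300)**2)) = 1/(123*(-64 + 90000)) = (1/123)/89936 = (1/123)*(1/89936) = 1/11062128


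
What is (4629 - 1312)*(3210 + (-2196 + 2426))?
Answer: 11410480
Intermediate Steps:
(4629 - 1312)*(3210 + (-2196 + 2426)) = 3317*(3210 + 230) = 3317*3440 = 11410480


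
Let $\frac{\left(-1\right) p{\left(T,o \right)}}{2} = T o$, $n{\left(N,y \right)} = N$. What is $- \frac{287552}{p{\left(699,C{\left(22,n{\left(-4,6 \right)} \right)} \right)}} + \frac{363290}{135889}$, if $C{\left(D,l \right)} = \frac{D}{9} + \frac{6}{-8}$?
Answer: $\frac{239614363138}{1931390357} \approx 124.06$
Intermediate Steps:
$C{\left(D,l \right)} = - \frac{3}{4} + \frac{D}{9}$ ($C{\left(D,l \right)} = D \frac{1}{9} + 6 \left(- \frac{1}{8}\right) = \frac{D}{9} - \frac{3}{4} = - \frac{3}{4} + \frac{D}{9}$)
$p{\left(T,o \right)} = - 2 T o$
$- \frac{287552}{p{\left(699,C{\left(22,n{\left(-4,6 \right)} \right)} \right)}} + \frac{363290}{135889} = - \frac{287552}{\left(-2\right) 699 \left(- \frac{3}{4} + \frac{1}{9} \cdot 22\right)} + \frac{363290}{135889} = - \frac{287552}{\left(-2\right) 699 \left(- \frac{3}{4} + \frac{22}{9}\right)} + 363290 \cdot \frac{1}{135889} = - \frac{287552}{\left(-2\right) 699 \cdot \frac{61}{36}} + \frac{363290}{135889} = - \frac{287552}{- \frac{14213}{6}} + \frac{363290}{135889} = \left(-287552\right) \left(- \frac{6}{14213}\right) + \frac{363290}{135889} = \frac{1725312}{14213} + \frac{363290}{135889} = \frac{239614363138}{1931390357}$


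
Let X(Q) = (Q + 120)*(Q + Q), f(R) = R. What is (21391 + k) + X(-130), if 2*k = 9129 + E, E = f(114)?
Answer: 57225/2 ≈ 28613.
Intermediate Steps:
E = 114
X(Q) = 2*Q*(120 + Q) (X(Q) = (120 + Q)*(2*Q) = 2*Q*(120 + Q))
k = 9243/2 (k = (9129 + 114)/2 = (½)*9243 = 9243/2 ≈ 4621.5)
(21391 + k) + X(-130) = (21391 + 9243/2) + 2*(-130)*(120 - 130) = 52025/2 + 2*(-130)*(-10) = 52025/2 + 2600 = 57225/2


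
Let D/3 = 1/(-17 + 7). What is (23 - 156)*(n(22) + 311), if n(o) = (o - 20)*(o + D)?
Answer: -235676/5 ≈ -47135.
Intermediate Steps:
D = -3/10 (D = 3/(-17 + 7) = 3/(-10) = 3*(-⅒) = -3/10 ≈ -0.30000)
n(o) = (-20 + o)*(-3/10 + o) (n(o) = (o - 20)*(o - 3/10) = (-20 + o)*(-3/10 + o))
(23 - 156)*(n(22) + 311) = (23 - 156)*((6 + 22² - 203/10*22) + 311) = -133*((6 + 484 - 2233/5) + 311) = -133*(217/5 + 311) = -133*1772/5 = -235676/5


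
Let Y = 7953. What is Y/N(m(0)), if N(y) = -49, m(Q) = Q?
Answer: -7953/49 ≈ -162.31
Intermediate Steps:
Y/N(m(0)) = 7953/(-49) = 7953*(-1/49) = -7953/49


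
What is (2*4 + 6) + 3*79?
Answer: 251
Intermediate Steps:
(2*4 + 6) + 3*79 = (8 + 6) + 237 = 14 + 237 = 251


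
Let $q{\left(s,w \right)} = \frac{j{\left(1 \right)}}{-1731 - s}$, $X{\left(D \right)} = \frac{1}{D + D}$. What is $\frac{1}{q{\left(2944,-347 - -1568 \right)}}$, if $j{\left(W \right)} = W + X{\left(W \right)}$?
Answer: $- \frac{9350}{3} \approx -3116.7$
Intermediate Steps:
$X{\left(D \right)} = \frac{1}{2 D}$
$j{\left(W \right)} = W + \frac{1}{2 W}$
$q{\left(s,w \right)} = \frac{3}{2 \left(-1731 - s\right)}$ ($q{\left(s,w \right)} = \frac{1 + \frac{1}{2 \cdot 1}}{-1731 - s} = \frac{1 + \frac{1}{2} \cdot 1}{-1731 - s} = \frac{1 + \frac{1}{2}}{-1731 - s} = \frac{3}{2 \left(-1731 - s\right)}$)
$\frac{1}{q{\left(2944,-347 - -1568 \right)}} = \frac{1}{\left(-3\right) \frac{1}{3462 + 2 \cdot 2944}} = \frac{1}{\left(-3\right) \frac{1}{3462 + 5888}} = \frac{1}{\left(-3\right) \frac{1}{9350}} = \frac{1}{- \frac{3}{9350}} = - \frac{9350}{3}$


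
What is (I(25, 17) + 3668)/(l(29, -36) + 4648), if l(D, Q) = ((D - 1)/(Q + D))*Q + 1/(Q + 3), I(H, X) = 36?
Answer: 122232/158135 ≈ 0.77296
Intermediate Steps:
l(D, Q) = 1/(3 + Q) + Q*(-1 + D)/(D + Q) (l(D, Q) = ((-1 + D)/(D + Q))*Q + 1/(3 + Q) = Q*(-1 + D)/(D + Q) + 1/(3 + Q) = 1/(3 + Q) + Q*(-1 + D)/(D + Q))
(I(25, 17) + 3668)/(l(29, -36) + 4648) = (36 + 3668)/((29 - 1*(-36)**2 - 2*(-36) + 29*(-36)**2 + 3*29*(-36))/((-36)**2 + 3*29 + 3*(-36) + 29*(-36)) + 4648) = 3704/((29 - 1*1296 + 72 + 29*1296 - 3132)/(1296 + 87 - 108 - 1044) + 4648) = 3704/((29 - 1296 + 72 + 37584 - 3132)/231 + 4648) = 3704/((1/231)*33257 + 4648) = 3704/(4751/33 + 4648) = 3704/(158135/33) = 3704*(33/158135) = 122232/158135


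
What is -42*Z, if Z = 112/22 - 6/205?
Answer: -479388/2255 ≈ -212.59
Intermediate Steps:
Z = 11414/2255 (Z = 112*(1/22) - 6*1/205 = 56/11 - 6/205 = 11414/2255 ≈ 5.0616)
-42*Z = -42*11414/2255 = -479388/2255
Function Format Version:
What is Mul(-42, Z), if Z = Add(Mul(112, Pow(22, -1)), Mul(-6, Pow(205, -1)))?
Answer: Rational(-479388, 2255) ≈ -212.59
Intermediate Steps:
Z = Rational(11414, 2255) (Z = Add(Mul(112, Rational(1, 22)), Mul(-6, Rational(1, 205))) = Add(Rational(56, 11), Rational(-6, 205)) = Rational(11414, 2255) ≈ 5.0616)
Mul(-42, Z) = Mul(-42, Rational(11414, 2255)) = Rational(-479388, 2255)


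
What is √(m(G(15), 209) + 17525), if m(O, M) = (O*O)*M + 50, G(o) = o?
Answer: 10*√646 ≈ 254.17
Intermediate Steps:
m(O, M) = 50 + M*O² (m(O, M) = O²*M + 50 = M*O² + 50 = 50 + M*O²)
√(m(G(15), 209) + 17525) = √((50 + 209*15²) + 17525) = √((50 + 209*225) + 17525) = √((50 + 47025) + 17525) = √(47075 + 17525) = √64600 = 10*√646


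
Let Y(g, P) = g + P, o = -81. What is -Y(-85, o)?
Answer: 166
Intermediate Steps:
Y(g, P) = P + g
-Y(-85, o) = -(-81 - 85) = -1*(-166) = 166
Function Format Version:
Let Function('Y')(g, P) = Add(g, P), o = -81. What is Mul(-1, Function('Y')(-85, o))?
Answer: 166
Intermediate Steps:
Function('Y')(g, P) = Add(P, g)
Mul(-1, Function('Y')(-85, o)) = Mul(-1, Add(-81, -85)) = Mul(-1, -166) = 166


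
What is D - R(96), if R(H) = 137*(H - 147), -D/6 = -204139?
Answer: 1231821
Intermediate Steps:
D = 1224834 (D = -6*(-204139) = 1224834)
R(H) = -20139 + 137*H (R(H) = 137*(-147 + H) = -20139 + 137*H)
D - R(96) = 1224834 - (-20139 + 137*96) = 1224834 - (-20139 + 13152) = 1224834 - 1*(-6987) = 1224834 + 6987 = 1231821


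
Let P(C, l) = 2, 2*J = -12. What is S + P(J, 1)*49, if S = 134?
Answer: 232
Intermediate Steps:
J = -6 (J = (1/2)*(-12) = -6)
S + P(J, 1)*49 = 134 + 2*49 = 134 + 98 = 232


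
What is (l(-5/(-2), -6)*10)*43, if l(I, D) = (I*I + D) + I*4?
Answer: 8815/2 ≈ 4407.5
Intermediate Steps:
l(I, D) = D + I² + 4*I (l(I, D) = (I² + D) + 4*I = (D + I²) + 4*I = D + I² + 4*I)
(l(-5/(-2), -6)*10)*43 = ((-6 + (-5/(-2))² + 4*(-5/(-2)))*10)*43 = ((-6 + (-5*(-½))² + 4*(-5*(-½)))*10)*43 = ((-6 + (5/2)² + 4*(5/2))*10)*43 = ((-6 + 25/4 + 10)*10)*43 = ((41/4)*10)*43 = (205/2)*43 = 8815/2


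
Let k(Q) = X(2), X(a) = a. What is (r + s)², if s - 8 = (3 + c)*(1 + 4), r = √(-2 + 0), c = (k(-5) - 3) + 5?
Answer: (43 + I*√2)² ≈ 1847.0 + 121.62*I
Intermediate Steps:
k(Q) = 2
c = 4 (c = (2 - 3) + 5 = -1 + 5 = 4)
r = I*√2 (r = √(-2) = I*√2 ≈ 1.4142*I)
s = 43 (s = 8 + (3 + 4)*(1 + 4) = 8 + 7*5 = 8 + 35 = 43)
(r + s)² = (I*√2 + 43)² = (43 + I*√2)²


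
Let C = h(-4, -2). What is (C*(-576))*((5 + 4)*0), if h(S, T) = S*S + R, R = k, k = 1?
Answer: 0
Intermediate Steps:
R = 1
h(S, T) = 1 + S² (h(S, T) = S*S + 1 = S² + 1 = 1 + S²)
C = 17 (C = 1 + (-4)² = 1 + 16 = 17)
(C*(-576))*((5 + 4)*0) = (17*(-576))*((5 + 4)*0) = -88128*0 = -9792*0 = 0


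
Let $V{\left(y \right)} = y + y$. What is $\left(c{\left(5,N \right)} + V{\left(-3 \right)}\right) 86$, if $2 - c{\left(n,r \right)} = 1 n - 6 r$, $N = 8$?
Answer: $3354$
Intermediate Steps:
$V{\left(y \right)} = 2 y$
$c{\left(n,r \right)} = 2 - n + 6 r$ ($c{\left(n,r \right)} = 2 - \left(1 n - 6 r\right) = 2 - \left(n - 6 r\right) = 2 - n + 6 r$)
$\left(c{\left(5,N \right)} + V{\left(-3 \right)}\right) 86 = \left(\left(2 - 5 + 6 \cdot 8\right) + 2 \left(-3\right)\right) 86 = \left(\left(2 - 5 + 48\right) - 6\right) 86 = \left(45 - 6\right) 86 = 39 \cdot 86 = 3354$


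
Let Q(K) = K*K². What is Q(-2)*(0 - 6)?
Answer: 48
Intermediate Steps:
Q(K) = K³
Q(-2)*(0 - 6) = (-2)³*(0 - 6) = -8*(-6) = 48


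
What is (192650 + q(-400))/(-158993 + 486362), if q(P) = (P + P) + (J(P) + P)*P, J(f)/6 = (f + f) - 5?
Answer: 2283850/327369 ≈ 6.9764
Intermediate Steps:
J(f) = -30 + 12*f (J(f) = 6*((f + f) - 5) = 6*(2*f - 5) = 6*(-5 + 2*f) = -30 + 12*f)
q(P) = 2*P + P*(-30 + 13*P) (q(P) = (P + P) + ((-30 + 12*P) + P)*P = 2*P + (-30 + 13*P)*P = 2*P + P*(-30 + 13*P))
(192650 + q(-400))/(-158993 + 486362) = (192650 - 400*(-28 + 13*(-400)))/(-158993 + 486362) = (192650 - 400*(-28 - 5200))/327369 = (192650 - 400*(-5228))*(1/327369) = (192650 + 2091200)*(1/327369) = 2283850*(1/327369) = 2283850/327369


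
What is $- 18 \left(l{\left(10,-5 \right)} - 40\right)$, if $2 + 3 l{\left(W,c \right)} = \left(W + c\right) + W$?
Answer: $642$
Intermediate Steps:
$l{\left(W,c \right)} = - \frac{2}{3} + \frac{c}{3} + \frac{2 W}{3}$ ($l{\left(W,c \right)} = - \frac{2}{3} + \frac{\left(W + c\right) + W}{3} = - \frac{2}{3} + \frac{c + 2 W}{3} = - \frac{2}{3} + \left(\frac{c}{3} + \frac{2 W}{3}\right) = - \frac{2}{3} + \frac{c}{3} + \frac{2 W}{3}$)
$- 18 \left(l{\left(10,-5 \right)} - 40\right) = - 18 \left(\left(- \frac{2}{3} + \frac{1}{3} \left(-5\right) + \frac{2}{3} \cdot 10\right) - 40\right) = - 18 \left(\left(- \frac{2}{3} - \frac{5}{3} + \frac{20}{3}\right) - 40\right) = - 18 \left(\frac{13}{3} - 40\right) = \left(-18\right) \left(- \frac{107}{3}\right) = 642$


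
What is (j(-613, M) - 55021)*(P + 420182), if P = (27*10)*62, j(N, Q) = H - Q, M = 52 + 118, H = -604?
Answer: -24378062990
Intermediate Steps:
M = 170
j(N, Q) = -604 - Q
P = 16740 (P = 270*62 = 16740)
(j(-613, M) - 55021)*(P + 420182) = ((-604 - 1*170) - 55021)*(16740 + 420182) = ((-604 - 170) - 55021)*436922 = (-774 - 55021)*436922 = -55795*436922 = -24378062990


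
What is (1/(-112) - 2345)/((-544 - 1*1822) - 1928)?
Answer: 262641/480928 ≈ 0.54611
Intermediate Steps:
(1/(-112) - 2345)/((-544 - 1*1822) - 1928) = (-1/112 - 2345)/((-544 - 1822) - 1928) = -262641/(112*(-2366 - 1928)) = -262641/112/(-4294) = -262641/112*(-1/4294) = 262641/480928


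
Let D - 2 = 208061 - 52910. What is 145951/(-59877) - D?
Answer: -9290242132/59877 ≈ -1.5516e+5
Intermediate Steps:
D = 155153 (D = 2 + (208061 - 52910) = 2 + 155151 = 155153)
145951/(-59877) - D = 145951/(-59877) - 1*155153 = 145951*(-1/59877) - 155153 = -145951/59877 - 155153 = -9290242132/59877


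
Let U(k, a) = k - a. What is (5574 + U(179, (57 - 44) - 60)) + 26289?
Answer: 32089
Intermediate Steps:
(5574 + U(179, (57 - 44) - 60)) + 26289 = (5574 + (179 - ((57 - 44) - 60))) + 26289 = (5574 + (179 - (13 - 60))) + 26289 = (5574 + (179 - 1*(-47))) + 26289 = (5574 + (179 + 47)) + 26289 = (5574 + 226) + 26289 = 5800 + 26289 = 32089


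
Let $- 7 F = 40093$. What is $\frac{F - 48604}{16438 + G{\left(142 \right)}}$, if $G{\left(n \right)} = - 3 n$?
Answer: $- \frac{380321}{112084} \approx -3.3932$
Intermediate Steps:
$F = - \frac{40093}{7}$ ($F = \left(- \frac{1}{7}\right) 40093 = - \frac{40093}{7} \approx -5727.6$)
$\frac{F - 48604}{16438 + G{\left(142 \right)}} = \frac{- \frac{40093}{7} - 48604}{16438 - 426} = - \frac{380321}{7 \left(16438 - 426\right)} = - \frac{380321}{7 \cdot 16012} = \left(- \frac{380321}{7}\right) \frac{1}{16012} = - \frac{380321}{112084}$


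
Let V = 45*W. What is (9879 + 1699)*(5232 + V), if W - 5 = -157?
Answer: -18617424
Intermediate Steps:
W = -152 (W = 5 - 157 = -152)
V = -6840 (V = 45*(-152) = -6840)
(9879 + 1699)*(5232 + V) = (9879 + 1699)*(5232 - 6840) = 11578*(-1608) = -18617424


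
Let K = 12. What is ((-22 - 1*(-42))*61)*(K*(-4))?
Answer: -58560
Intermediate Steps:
((-22 - 1*(-42))*61)*(K*(-4)) = ((-22 - 1*(-42))*61)*(12*(-4)) = ((-22 + 42)*61)*(-48) = (20*61)*(-48) = 1220*(-48) = -58560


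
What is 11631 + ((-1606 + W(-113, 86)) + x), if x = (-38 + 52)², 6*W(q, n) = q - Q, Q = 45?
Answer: 30584/3 ≈ 10195.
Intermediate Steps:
W(q, n) = -15/2 + q/6 (W(q, n) = (q - 1*45)/6 = (q - 45)/6 = (-45 + q)/6 = -15/2 + q/6)
x = 196 (x = 14² = 196)
11631 + ((-1606 + W(-113, 86)) + x) = 11631 + ((-1606 + (-15/2 + (⅙)*(-113))) + 196) = 11631 + ((-1606 + (-15/2 - 113/6)) + 196) = 11631 + ((-1606 - 79/3) + 196) = 11631 + (-4897/3 + 196) = 11631 - 4309/3 = 30584/3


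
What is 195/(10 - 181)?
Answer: -65/57 ≈ -1.1404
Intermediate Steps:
195/(10 - 181) = 195/(-171) = 195*(-1/171) = -65/57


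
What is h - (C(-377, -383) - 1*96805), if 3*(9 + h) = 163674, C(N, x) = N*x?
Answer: 6963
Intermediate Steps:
h = 54549 (h = -9 + (⅓)*163674 = -9 + 54558 = 54549)
h - (C(-377, -383) - 1*96805) = 54549 - (-377*(-383) - 1*96805) = 54549 - (144391 - 96805) = 54549 - 1*47586 = 54549 - 47586 = 6963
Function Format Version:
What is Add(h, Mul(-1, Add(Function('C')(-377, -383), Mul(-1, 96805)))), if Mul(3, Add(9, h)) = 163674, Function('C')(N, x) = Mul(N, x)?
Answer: 6963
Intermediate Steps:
h = 54549 (h = Add(-9, Mul(Rational(1, 3), 163674)) = Add(-9, 54558) = 54549)
Add(h, Mul(-1, Add(Function('C')(-377, -383), Mul(-1, 96805)))) = Add(54549, Mul(-1, Add(Mul(-377, -383), Mul(-1, 96805)))) = Add(54549, Mul(-1, Add(144391, -96805))) = Add(54549, Mul(-1, 47586)) = Add(54549, -47586) = 6963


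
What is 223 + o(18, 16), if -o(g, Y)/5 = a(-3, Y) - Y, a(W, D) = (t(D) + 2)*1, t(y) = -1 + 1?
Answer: 293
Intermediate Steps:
t(y) = 0
a(W, D) = 2 (a(W, D) = (0 + 2)*1 = 2*1 = 2)
o(g, Y) = -10 + 5*Y (o(g, Y) = -5*(2 - Y) = -10 + 5*Y)
223 + o(18, 16) = 223 + (-10 + 5*16) = 223 + (-10 + 80) = 223 + 70 = 293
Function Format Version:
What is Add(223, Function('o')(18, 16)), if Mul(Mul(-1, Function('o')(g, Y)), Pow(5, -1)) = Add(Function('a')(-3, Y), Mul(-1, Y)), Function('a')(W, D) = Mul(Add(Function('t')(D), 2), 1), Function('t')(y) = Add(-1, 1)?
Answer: 293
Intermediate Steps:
Function('t')(y) = 0
Function('a')(W, D) = 2 (Function('a')(W, D) = Mul(Add(0, 2), 1) = Mul(2, 1) = 2)
Function('o')(g, Y) = Add(-10, Mul(5, Y)) (Function('o')(g, Y) = Mul(-5, Add(2, Mul(-1, Y))) = Add(-10, Mul(5, Y)))
Add(223, Function('o')(18, 16)) = Add(223, Add(-10, Mul(5, 16))) = Add(223, Add(-10, 80)) = Add(223, 70) = 293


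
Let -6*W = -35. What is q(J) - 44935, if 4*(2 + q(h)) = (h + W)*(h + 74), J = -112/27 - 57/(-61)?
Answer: -974166073099/21700872 ≈ -44891.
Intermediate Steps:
W = 35/6 (W = -⅙*(-35) = 35/6 ≈ 5.8333)
J = -5293/1647 (J = -112*1/27 - 57*(-1/61) = -112/27 + 57/61 = -5293/1647 ≈ -3.2137)
q(h) = -2 + (74 + h)*(35/6 + h)/4 (q(h) = -2 + ((h + 35/6)*(h + 74))/4 = -2 + ((35/6 + h)*(74 + h))/4 = -2 + ((74 + h)*(35/6 + h))/4 = -2 + (74 + h)*(35/6 + h)/4)
q(J) - 44935 = (1271/12 + (-5293/1647)²/4 + (479/24)*(-5293/1647)) - 44935 = (1271/12 + (¼)*(28015849/2712609) - 2535347/39528) - 44935 = (1271/12 + 28015849/10850436 - 2535347/39528) - 44935 = 962610221/21700872 - 44935 = -974166073099/21700872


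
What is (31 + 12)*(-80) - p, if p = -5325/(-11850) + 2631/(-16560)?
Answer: -1500241877/436080 ≈ -3440.3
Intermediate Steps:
p = 126677/436080 (p = -5325*(-1/11850) + 2631*(-1/16560) = 71/158 - 877/5520 = 126677/436080 ≈ 0.29049)
(31 + 12)*(-80) - p = (31 + 12)*(-80) - 1*126677/436080 = 43*(-80) - 126677/436080 = -3440 - 126677/436080 = -1500241877/436080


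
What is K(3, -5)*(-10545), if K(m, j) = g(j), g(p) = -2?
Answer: 21090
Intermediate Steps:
K(m, j) = -2
K(3, -5)*(-10545) = -2*(-10545) = 21090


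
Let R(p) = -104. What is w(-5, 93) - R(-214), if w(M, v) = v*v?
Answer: 8753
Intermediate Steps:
w(M, v) = v²
w(-5, 93) - R(-214) = 93² - 1*(-104) = 8649 + 104 = 8753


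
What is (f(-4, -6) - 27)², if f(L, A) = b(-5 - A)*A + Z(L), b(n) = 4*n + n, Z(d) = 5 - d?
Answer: 2304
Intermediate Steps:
b(n) = 5*n
f(L, A) = 5 - L + A*(-25 - 5*A) (f(L, A) = (5*(-5 - A))*A + (5 - L) = (-25 - 5*A)*A + (5 - L) = A*(-25 - 5*A) + (5 - L) = 5 - L + A*(-25 - 5*A))
(f(-4, -6) - 27)² = ((5 - 1*(-4) - 5*(-6)*(5 - 6)) - 27)² = ((5 + 4 - 5*(-6)*(-1)) - 27)² = ((5 + 4 - 30) - 27)² = (-21 - 27)² = (-48)² = 2304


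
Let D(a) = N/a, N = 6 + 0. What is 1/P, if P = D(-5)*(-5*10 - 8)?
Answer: 5/348 ≈ 0.014368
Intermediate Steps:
N = 6
D(a) = 6/a
P = 348/5 (P = (6/(-5))*(-5*10 - 8) = (6*(-⅕))*(-50 - 8) = -6/5*(-58) = 348/5 ≈ 69.600)
1/P = 1/(348/5) = 5/348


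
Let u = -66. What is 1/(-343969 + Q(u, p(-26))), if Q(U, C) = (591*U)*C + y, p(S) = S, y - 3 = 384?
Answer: 1/670574 ≈ 1.4913e-6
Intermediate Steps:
y = 387 (y = 3 + 384 = 387)
Q(U, C) = 387 + 591*C*U (Q(U, C) = (591*U)*C + 387 = 591*C*U + 387 = 387 + 591*C*U)
1/(-343969 + Q(u, p(-26))) = 1/(-343969 + (387 + 591*(-26)*(-66))) = 1/(-343969 + (387 + 1014156)) = 1/(-343969 + 1014543) = 1/670574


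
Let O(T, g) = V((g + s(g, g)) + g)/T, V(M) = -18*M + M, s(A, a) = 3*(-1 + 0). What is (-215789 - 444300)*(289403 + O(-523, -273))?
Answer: -99903437770804/523 ≈ -1.9102e+11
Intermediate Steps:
s(A, a) = -3 (s(A, a) = 3*(-1) = -3)
V(M) = -17*M
O(T, g) = (51 - 34*g)/T (O(T, g) = (-17*((g - 3) + g))/T = (-17*((-3 + g) + g))/T = (-17*(-3 + 2*g))/T = (51 - 34*g)/T)
(-215789 - 444300)*(289403 + O(-523, -273)) = (-215789 - 444300)*(289403 + 17*(3 - 2*(-273))/(-523)) = -660089*(289403 + 17*(-1/523)*(3 + 546)) = -660089*(289403 + 17*(-1/523)*549) = -660089*(289403 - 9333/523) = -660089*151348436/523 = -99903437770804/523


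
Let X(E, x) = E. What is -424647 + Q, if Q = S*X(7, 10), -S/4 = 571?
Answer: -440635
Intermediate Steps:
S = -2284 (S = -4*571 = -2284)
Q = -15988 (Q = -2284*7 = -15988)
-424647 + Q = -424647 - 15988 = -440635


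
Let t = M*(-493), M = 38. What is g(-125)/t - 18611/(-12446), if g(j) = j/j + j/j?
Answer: 174316791/116581682 ≈ 1.4952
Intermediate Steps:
t = -18734 (t = 38*(-493) = -18734)
g(j) = 2 (g(j) = 1 + 1 = 2)
g(-125)/t - 18611/(-12446) = 2/(-18734) - 18611/(-12446) = 2*(-1/18734) - 18611*(-1/12446) = -1/9367 + 18611/12446 = 174316791/116581682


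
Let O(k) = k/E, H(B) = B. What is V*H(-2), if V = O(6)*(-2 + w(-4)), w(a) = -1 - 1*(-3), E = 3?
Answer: 0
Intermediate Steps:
O(k) = k/3
w(a) = 2 (w(a) = -1 + 3 = 2)
V = 0 (V = ((1/3)*6)*(-2 + 2) = 2*0 = 0)
V*H(-2) = 0*(-2) = 0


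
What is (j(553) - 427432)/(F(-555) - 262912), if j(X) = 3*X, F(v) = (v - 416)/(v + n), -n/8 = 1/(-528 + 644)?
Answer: 6853667981/4232066305 ≈ 1.6195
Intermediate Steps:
n = -2/29 (n = -8/(-528 + 644) = -8/116 = -8*1/116 = -2/29 ≈ -0.068966)
F(v) = (-416 + v)/(-2/29 + v) (F(v) = (v - 416)/(v - 2/29) = (-416 + v)/(-2/29 + v))
(j(553) - 427432)/(F(-555) - 262912) = (3*553 - 427432)/(29*(-416 - 555)/(-2 + 29*(-555)) - 262912) = (1659 - 427432)/(29*(-971)/(-2 - 16095) - 262912) = -425773/(29*(-971)/(-16097) - 262912) = -425773/(29*(-1/16097)*(-971) - 262912) = -425773/(28159/16097 - 262912) = -425773/(-4232066305/16097) = -425773*(-16097/4232066305) = 6853667981/4232066305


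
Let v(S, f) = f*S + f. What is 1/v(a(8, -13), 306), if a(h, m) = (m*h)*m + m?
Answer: 1/410040 ≈ 2.4388e-6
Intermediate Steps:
a(h, m) = m + h*m**2 (a(h, m) = (h*m)*m + m = h*m**2 + m = m + h*m**2)
v(S, f) = f + S*f (v(S, f) = S*f + f = f + S*f)
1/v(a(8, -13), 306) = 1/(306*(1 - 13*(1 + 8*(-13)))) = 1/(306*(1 - 13*(1 - 104))) = 1/(306*(1 - 13*(-103))) = 1/(306*(1 + 1339)) = 1/(306*1340) = 1/410040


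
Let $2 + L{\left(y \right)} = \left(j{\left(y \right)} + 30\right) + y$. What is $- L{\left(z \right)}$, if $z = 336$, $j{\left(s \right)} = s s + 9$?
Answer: $-113269$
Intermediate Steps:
$j{\left(s \right)} = 9 + s^{2}$ ($j{\left(s \right)} = s^{2} + 9 = 9 + s^{2}$)
$L{\left(y \right)} = 37 + y + y^{2}$ ($L{\left(y \right)} = -2 + \left(\left(\left(9 + y^{2}\right) + 30\right) + y\right) = -2 + \left(\left(39 + y^{2}\right) + y\right) = -2 + \left(39 + y + y^{2}\right) = 37 + y + y^{2}$)
$- L{\left(z \right)} = - (37 + 336 + 336^{2}) = - (37 + 336 + 112896) = \left(-1\right) 113269 = -113269$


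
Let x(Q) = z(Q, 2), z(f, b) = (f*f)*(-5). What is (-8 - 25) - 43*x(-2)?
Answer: 827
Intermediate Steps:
z(f, b) = -5*f² (z(f, b) = f²*(-5) = -5*f²)
x(Q) = -5*Q²
(-8 - 25) - 43*x(-2) = (-8 - 25) - (-215)*(-2)² = -33 - (-215)*4 = -33 - 43*(-20) = -33 + 860 = 827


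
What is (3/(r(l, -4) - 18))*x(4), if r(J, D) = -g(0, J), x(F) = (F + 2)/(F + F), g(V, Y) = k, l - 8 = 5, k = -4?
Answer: -9/56 ≈ -0.16071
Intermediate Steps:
l = 13 (l = 8 + 5 = 13)
g(V, Y) = -4
x(F) = (2 + F)/(2*F) (x(F) = (2 + F)/((2*F)) = (2 + F)*(1/(2*F)) = (2 + F)/(2*F))
r(J, D) = 4 (r(J, D) = -1*(-4) = 4)
(3/(r(l, -4) - 18))*x(4) = (3/(4 - 18))*((1/2)*(2 + 4)/4) = (3/(-14))*((1/2)*(1/4)*6) = -1/14*3*(3/4) = -3/14*3/4 = -9/56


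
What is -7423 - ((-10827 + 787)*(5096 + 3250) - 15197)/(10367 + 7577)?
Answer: -49389275/17944 ≈ -2752.4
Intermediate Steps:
-7423 - ((-10827 + 787)*(5096 + 3250) - 15197)/(10367 + 7577) = -7423 - (-10040*8346 - 15197)/17944 = -7423 - (-83793840 - 15197)/17944 = -7423 - (-83809037)/17944 = -7423 - 1*(-83809037/17944) = -7423 + 83809037/17944 = -49389275/17944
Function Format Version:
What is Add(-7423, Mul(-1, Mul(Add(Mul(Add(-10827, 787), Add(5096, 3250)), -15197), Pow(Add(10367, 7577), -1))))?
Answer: Rational(-49389275, 17944) ≈ -2752.4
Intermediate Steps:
Add(-7423, Mul(-1, Mul(Add(Mul(Add(-10827, 787), Add(5096, 3250)), -15197), Pow(Add(10367, 7577), -1)))) = Add(-7423, Mul(-1, Mul(Add(Mul(-10040, 8346), -15197), Pow(17944, -1)))) = Add(-7423, Mul(-1, Mul(Add(-83793840, -15197), Rational(1, 17944)))) = Add(-7423, Mul(-1, Mul(-83809037, Rational(1, 17944)))) = Add(-7423, Mul(-1, Rational(-83809037, 17944))) = Add(-7423, Rational(83809037, 17944)) = Rational(-49389275, 17944)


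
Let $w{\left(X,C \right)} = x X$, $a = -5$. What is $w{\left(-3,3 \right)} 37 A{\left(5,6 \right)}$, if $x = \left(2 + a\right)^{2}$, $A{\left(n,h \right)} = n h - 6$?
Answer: $-23976$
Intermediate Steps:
$A{\left(n,h \right)} = -6 + h n$ ($A{\left(n,h \right)} = h n - 6 = -6 + h n$)
$x = 9$ ($x = \left(2 - 5\right)^{2} = \left(-3\right)^{2} = 9$)
$w{\left(X,C \right)} = 9 X$
$w{\left(-3,3 \right)} 37 A{\left(5,6 \right)} = 9 \left(-3\right) 37 \left(-6 + 6 \cdot 5\right) = \left(-27\right) 37 \left(-6 + 30\right) = \left(-999\right) 24 = -23976$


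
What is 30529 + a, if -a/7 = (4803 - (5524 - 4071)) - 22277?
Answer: 163018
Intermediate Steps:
a = 132489 (a = -7*((4803 - (5524 - 4071)) - 22277) = -7*((4803 - 1*1453) - 22277) = -7*((4803 - 1453) - 22277) = -7*(3350 - 22277) = -7*(-18927) = 132489)
30529 + a = 30529 + 132489 = 163018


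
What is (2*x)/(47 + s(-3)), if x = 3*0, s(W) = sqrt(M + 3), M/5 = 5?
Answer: 0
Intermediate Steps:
M = 25 (M = 5*5 = 25)
s(W) = 2*sqrt(7) (s(W) = sqrt(25 + 3) = sqrt(28) = 2*sqrt(7))
x = 0
(2*x)/(47 + s(-3)) = (2*0)/(47 + 2*sqrt(7)) = 0/(47 + 2*sqrt(7)) = 0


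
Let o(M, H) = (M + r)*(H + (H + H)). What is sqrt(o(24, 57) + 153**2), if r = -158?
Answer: 3*sqrt(55) ≈ 22.249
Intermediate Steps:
o(M, H) = 3*H*(-158 + M) (o(M, H) = (M - 158)*(H + (H + H)) = (-158 + M)*(H + 2*H) = (-158 + M)*(3*H) = 3*H*(-158 + M))
sqrt(o(24, 57) + 153**2) = sqrt(3*57*(-158 + 24) + 153**2) = sqrt(3*57*(-134) + 23409) = sqrt(-22914 + 23409) = sqrt(495) = 3*sqrt(55)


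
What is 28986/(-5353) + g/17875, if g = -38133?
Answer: -722250699/95684875 ≈ -7.5482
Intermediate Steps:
28986/(-5353) + g/17875 = 28986/(-5353) - 38133/17875 = 28986*(-1/5353) - 38133*1/17875 = -28986/5353 - 38133/17875 = -722250699/95684875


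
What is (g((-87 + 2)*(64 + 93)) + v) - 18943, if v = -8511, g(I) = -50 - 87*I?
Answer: 1133511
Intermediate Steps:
g(I) = -50 - 87*I
(g((-87 + 2)*(64 + 93)) + v) - 18943 = ((-50 - 87*(-87 + 2)*(64 + 93)) - 8511) - 18943 = ((-50 - (-7395)*157) - 8511) - 18943 = ((-50 - 87*(-13345)) - 8511) - 18943 = ((-50 + 1161015) - 8511) - 18943 = (1160965 - 8511) - 18943 = 1152454 - 18943 = 1133511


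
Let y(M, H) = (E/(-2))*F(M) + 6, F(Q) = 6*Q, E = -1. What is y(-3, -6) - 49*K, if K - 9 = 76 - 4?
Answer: -3972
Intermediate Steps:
y(M, H) = 6 + 3*M (y(M, H) = (-1/(-2))*(6*M) + 6 = (-1*(-½))*(6*M) + 6 = (6*M)/2 + 6 = 3*M + 6 = 6 + 3*M)
K = 81 (K = 9 + (76 - 4) = 9 + 72 = 81)
y(-3, -6) - 49*K = (6 + 3*(-3)) - 49*81 = (6 - 9) - 3969 = -3 - 3969 = -3972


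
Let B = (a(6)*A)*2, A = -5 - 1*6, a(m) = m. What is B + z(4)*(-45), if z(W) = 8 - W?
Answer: -312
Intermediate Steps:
A = -11 (A = -5 - 6 = -11)
B = -132 (B = (6*(-11))*2 = -66*2 = -132)
B + z(4)*(-45) = -132 + (8 - 1*4)*(-45) = -132 + (8 - 4)*(-45) = -132 + 4*(-45) = -132 - 180 = -312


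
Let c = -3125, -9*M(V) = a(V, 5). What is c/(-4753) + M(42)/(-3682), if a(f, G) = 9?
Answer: 1644429/2500078 ≈ 0.65775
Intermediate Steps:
M(V) = -1 (M(V) = -1/9*9 = -1)
c/(-4753) + M(42)/(-3682) = -3125/(-4753) - 1/(-3682) = -3125*(-1/4753) - 1*(-1/3682) = 3125/4753 + 1/3682 = 1644429/2500078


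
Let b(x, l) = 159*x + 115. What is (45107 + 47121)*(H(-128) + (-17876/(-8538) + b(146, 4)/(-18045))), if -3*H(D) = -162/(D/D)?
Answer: 129781285720804/25678035 ≈ 5.0542e+6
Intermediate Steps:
H(D) = 54 (H(D) = -(-54)/(D/D) = -(-54)/1 = -(-54) = -⅓*(-162) = 54)
b(x, l) = 115 + 159*x
(45107 + 47121)*(H(-128) + (-17876/(-8538) + b(146, 4)/(-18045))) = (45107 + 47121)*(54 + (-17876/(-8538) + (115 + 159*146)/(-18045))) = 92228*(54 + (-17876*(-1/8538) + (115 + 23214)*(-1/18045))) = 92228*(54 + (8938/4269 + 23329*(-1/18045))) = 92228*(54 + (8938/4269 - 23329/18045)) = 92228*(54 + 20564903/25678035) = 92228*(1407178793/25678035) = 129781285720804/25678035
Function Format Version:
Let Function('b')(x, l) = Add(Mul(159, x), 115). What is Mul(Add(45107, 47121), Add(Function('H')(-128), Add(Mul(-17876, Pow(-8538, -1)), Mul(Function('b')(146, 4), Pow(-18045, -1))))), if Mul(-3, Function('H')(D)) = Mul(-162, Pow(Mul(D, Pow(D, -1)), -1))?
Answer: Rational(129781285720804, 25678035) ≈ 5.0542e+6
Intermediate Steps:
Function('H')(D) = 54 (Function('H')(D) = Mul(Rational(-1, 3), Mul(-162, Pow(Mul(D, Pow(D, -1)), -1))) = Mul(Rational(-1, 3), Mul(-162, Pow(1, -1))) = Mul(Rational(-1, 3), Mul(-162, 1)) = Mul(Rational(-1, 3), -162) = 54)
Function('b')(x, l) = Add(115, Mul(159, x))
Mul(Add(45107, 47121), Add(Function('H')(-128), Add(Mul(-17876, Pow(-8538, -1)), Mul(Function('b')(146, 4), Pow(-18045, -1))))) = Mul(Add(45107, 47121), Add(54, Add(Mul(-17876, Pow(-8538, -1)), Mul(Add(115, Mul(159, 146)), Pow(-18045, -1))))) = Mul(92228, Add(54, Add(Mul(-17876, Rational(-1, 8538)), Mul(Add(115, 23214), Rational(-1, 18045))))) = Mul(92228, Add(54, Add(Rational(8938, 4269), Mul(23329, Rational(-1, 18045))))) = Mul(92228, Add(54, Add(Rational(8938, 4269), Rational(-23329, 18045)))) = Mul(92228, Add(54, Rational(20564903, 25678035))) = Mul(92228, Rational(1407178793, 25678035)) = Rational(129781285720804, 25678035)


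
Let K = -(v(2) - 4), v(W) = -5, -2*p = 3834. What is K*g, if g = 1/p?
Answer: -1/213 ≈ -0.0046948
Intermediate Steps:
p = -1917 (p = -½*3834 = -1917)
K = 9 (K = -(-5 - 4) = -1*(-9) = 9)
g = -1/1917 (g = 1/(-1917) = -1/1917 ≈ -0.00052165)
K*g = 9*(-1/1917) = -1/213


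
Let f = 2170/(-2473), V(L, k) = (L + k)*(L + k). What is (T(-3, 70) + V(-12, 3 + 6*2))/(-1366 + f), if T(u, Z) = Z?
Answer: -195367/3380288 ≈ -0.057796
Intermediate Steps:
V(L, k) = (L + k)²
f = -2170/2473 (f = 2170*(-1/2473) = -2170/2473 ≈ -0.87748)
(T(-3, 70) + V(-12, 3 + 6*2))/(-1366 + f) = (70 + (-12 + (3 + 6*2))²)/(-1366 - 2170/2473) = (70 + (-12 + (3 + 12))²)/(-3380288/2473) = (70 + (-12 + 15)²)*(-2473/3380288) = (70 + 3²)*(-2473/3380288) = (70 + 9)*(-2473/3380288) = 79*(-2473/3380288) = -195367/3380288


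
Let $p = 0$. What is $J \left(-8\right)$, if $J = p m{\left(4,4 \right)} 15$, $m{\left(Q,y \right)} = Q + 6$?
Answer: $0$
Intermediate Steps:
$m{\left(Q,y \right)} = 6 + Q$
$J = 0$ ($J = 0 \left(6 + 4\right) 15 = 0 \cdot 10 \cdot 15 = 0 \cdot 15 = 0$)
$J \left(-8\right) = 0 \left(-8\right) = 0$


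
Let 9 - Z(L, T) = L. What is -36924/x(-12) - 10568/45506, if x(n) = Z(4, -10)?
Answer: -840158192/113765 ≈ -7385.0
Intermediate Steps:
Z(L, T) = 9 - L
x(n) = 5 (x(n) = 9 - 1*4 = 9 - 4 = 5)
-36924/x(-12) - 10568/45506 = -36924/5 - 10568/45506 = -36924*⅕ - 10568*1/45506 = -36924/5 - 5284/22753 = -840158192/113765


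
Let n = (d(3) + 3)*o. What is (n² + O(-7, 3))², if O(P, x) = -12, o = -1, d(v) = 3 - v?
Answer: 9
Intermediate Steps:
n = -3 (n = ((3 - 1*3) + 3)*(-1) = ((3 - 3) + 3)*(-1) = (0 + 3)*(-1) = 3*(-1) = -3)
(n² + O(-7, 3))² = ((-3)² - 12)² = (9 - 12)² = (-3)² = 9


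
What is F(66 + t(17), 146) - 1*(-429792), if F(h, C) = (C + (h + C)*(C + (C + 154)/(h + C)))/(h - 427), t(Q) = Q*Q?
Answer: 3858929/9 ≈ 4.2877e+5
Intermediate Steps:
t(Q) = Q²
F(h, C) = (C + (C + h)*(C + (154 + C)/(C + h)))/(-427 + h)
F(66 + t(17), 146) - 1*(-429792) = (154 + 146² + 2*146 + 146*(66 + 17²))/(-427 + (66 + 17²)) - 1*(-429792) = (154 + 21316 + 292 + 146*(66 + 289))/(-427 + (66 + 289)) + 429792 = (154 + 21316 + 292 + 146*355)/(-427 + 355) + 429792 = (154 + 21316 + 292 + 51830)/(-72) + 429792 = -1/72*73592 + 429792 = -9199/9 + 429792 = 3858929/9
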